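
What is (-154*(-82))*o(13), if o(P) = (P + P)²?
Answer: 8536528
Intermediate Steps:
o(P) = 4*P² (o(P) = (2*P)² = 4*P²)
(-154*(-82))*o(13) = (-154*(-82))*(4*13²) = 12628*(4*169) = 12628*676 = 8536528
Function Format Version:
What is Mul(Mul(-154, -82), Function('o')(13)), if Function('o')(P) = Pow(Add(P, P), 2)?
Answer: 8536528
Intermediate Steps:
Function('o')(P) = Mul(4, Pow(P, 2)) (Function('o')(P) = Pow(Mul(2, P), 2) = Mul(4, Pow(P, 2)))
Mul(Mul(-154, -82), Function('o')(13)) = Mul(Mul(-154, -82), Mul(4, Pow(13, 2))) = Mul(12628, Mul(4, 169)) = Mul(12628, 676) = 8536528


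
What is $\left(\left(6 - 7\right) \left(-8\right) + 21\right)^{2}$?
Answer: $841$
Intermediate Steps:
$\left(\left(6 - 7\right) \left(-8\right) + 21\right)^{2} = \left(\left(-1\right) \left(-8\right) + 21\right)^{2} = \left(8 + 21\right)^{2} = 29^{2} = 841$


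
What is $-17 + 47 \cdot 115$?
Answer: $5388$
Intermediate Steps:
$-17 + 47 \cdot 115 = -17 + 5405 = 5388$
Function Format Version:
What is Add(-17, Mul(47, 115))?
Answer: 5388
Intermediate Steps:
Add(-17, Mul(47, 115)) = Add(-17, 5405) = 5388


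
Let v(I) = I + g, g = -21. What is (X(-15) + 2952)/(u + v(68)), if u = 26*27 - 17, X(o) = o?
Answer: 979/244 ≈ 4.0123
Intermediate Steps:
v(I) = -21 + I (v(I) = I - 21 = -21 + I)
u = 685 (u = 702 - 17 = 685)
(X(-15) + 2952)/(u + v(68)) = (-15 + 2952)/(685 + (-21 + 68)) = 2937/(685 + 47) = 2937/732 = 2937*(1/732) = 979/244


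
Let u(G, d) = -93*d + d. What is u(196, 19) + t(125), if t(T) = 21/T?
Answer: -218479/125 ≈ -1747.8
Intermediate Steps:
u(G, d) = -92*d
u(196, 19) + t(125) = -92*19 + 21/125 = -1748 + 21*(1/125) = -1748 + 21/125 = -218479/125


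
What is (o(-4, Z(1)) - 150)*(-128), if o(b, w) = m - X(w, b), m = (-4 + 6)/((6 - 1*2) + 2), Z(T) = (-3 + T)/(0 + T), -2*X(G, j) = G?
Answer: 57856/3 ≈ 19285.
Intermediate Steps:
X(G, j) = -G/2
Z(T) = (-3 + T)/T
m = 1/3 (m = 2/((6 - 2) + 2) = 2/(4 + 2) = 2/6 = 2*(1/6) = 1/3 ≈ 0.33333)
o(b, w) = 1/3 + w/2 (o(b, w) = 1/3 - (-1)*w/2 = 1/3 + w/2)
(o(-4, Z(1)) - 150)*(-128) = ((1/3 + ((-3 + 1)/1)/2) - 150)*(-128) = ((1/3 + (1*(-2))/2) - 150)*(-128) = ((1/3 + (1/2)*(-2)) - 150)*(-128) = ((1/3 - 1) - 150)*(-128) = (-2/3 - 150)*(-128) = -452/3*(-128) = 57856/3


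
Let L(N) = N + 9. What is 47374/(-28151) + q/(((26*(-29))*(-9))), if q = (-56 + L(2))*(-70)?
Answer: -12933573/10612927 ≈ -1.2187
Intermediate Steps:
L(N) = 9 + N
q = 3150 (q = (-56 + (9 + 2))*(-70) = (-56 + 11)*(-70) = -45*(-70) = 3150)
47374/(-28151) + q/(((26*(-29))*(-9))) = 47374/(-28151) + 3150/(((26*(-29))*(-9))) = 47374*(-1/28151) + 3150/((-754*(-9))) = -47374/28151 + 3150/6786 = -47374/28151 + 3150*(1/6786) = -47374/28151 + 175/377 = -12933573/10612927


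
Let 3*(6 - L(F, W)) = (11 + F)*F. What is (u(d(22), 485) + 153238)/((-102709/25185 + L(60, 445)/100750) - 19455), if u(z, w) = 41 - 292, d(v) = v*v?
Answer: -38818749269625/4937528167459 ≈ -7.8620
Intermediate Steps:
L(F, W) = 6 - F*(11 + F)/3 (L(F, W) = 6 - (11 + F)*F/3 = 6 - F*(11 + F)/3)
d(v) = v**2
u(z, w) = -251
(u(d(22), 485) + 153238)/((-102709/25185 + L(60, 445)/100750) - 19455) = (-251 + 153238)/((-102709/25185 + (6 - 11/3*60 - 1/3*60**2)/100750) - 19455) = 152987/((-102709*1/25185 + (6 - 220 - 1/3*3600)*(1/100750)) - 19455) = 152987/((-102709/25185 + (6 - 220 - 1200)*(1/100750)) - 19455) = 152987/((-102709/25185 - 1414*1/100750) - 19455) = 152987/((-102709/25185 - 707/50375) - 19455) = 152987/(-1038354334/253738875 - 19455) = 152987/(-4937528167459/253738875) = 152987*(-253738875/4937528167459) = -38818749269625/4937528167459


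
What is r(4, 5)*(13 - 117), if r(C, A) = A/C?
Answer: -130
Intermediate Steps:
r(4, 5)*(13 - 117) = (5/4)*(13 - 117) = (5*(¼))*(-104) = (5/4)*(-104) = -130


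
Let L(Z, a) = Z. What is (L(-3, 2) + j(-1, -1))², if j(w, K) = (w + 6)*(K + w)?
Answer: 169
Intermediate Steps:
j(w, K) = (6 + w)*(K + w)
(L(-3, 2) + j(-1, -1))² = (-3 + ((-1)² + 6*(-1) + 6*(-1) - 1*(-1)))² = (-3 + (1 - 6 - 6 + 1))² = (-3 - 10)² = (-13)² = 169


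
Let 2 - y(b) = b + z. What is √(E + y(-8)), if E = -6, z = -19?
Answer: √23 ≈ 4.7958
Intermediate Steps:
y(b) = 21 - b (y(b) = 2 - (b - 19) = 2 - (-19 + b) = 2 + (19 - b) = 21 - b)
√(E + y(-8)) = √(-6 + (21 - 1*(-8))) = √(-6 + (21 + 8)) = √(-6 + 29) = √23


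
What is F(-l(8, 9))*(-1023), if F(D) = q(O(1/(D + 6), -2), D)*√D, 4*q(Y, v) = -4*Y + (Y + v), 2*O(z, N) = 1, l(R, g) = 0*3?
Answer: 0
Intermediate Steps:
l(R, g) = 0
O(z, N) = ½ (O(z, N) = (½)*1 = ½)
q(Y, v) = -3*Y/4 + v/4 (q(Y, v) = (-4*Y + (Y + v))/4 = (v - 3*Y)/4 = -3*Y/4 + v/4)
F(D) = √D*(-3/8 + D/4) (F(D) = (-¾*½ + D/4)*√D = (-3/8 + D/4)*√D = √D*(-3/8 + D/4))
F(-l(8, 9))*(-1023) = (√(-1*0)*(-3 + 2*(-1*0))/8)*(-1023) = (√0*(-3 + 2*0)/8)*(-1023) = ((⅛)*0*(-3 + 0))*(-1023) = ((⅛)*0*(-3))*(-1023) = 0*(-1023) = 0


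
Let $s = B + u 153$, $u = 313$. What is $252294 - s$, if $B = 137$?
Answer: $204268$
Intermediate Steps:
$s = 48026$ ($s = 137 + 313 \cdot 153 = 137 + 47889 = 48026$)
$252294 - s = 252294 - 48026 = 204268$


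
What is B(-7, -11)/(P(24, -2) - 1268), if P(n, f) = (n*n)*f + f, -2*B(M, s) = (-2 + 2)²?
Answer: 0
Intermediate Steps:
B(M, s) = 0 (B(M, s) = -(-2 + 2)²/2 = -½*0² = -½*0 = 0)
P(n, f) = f + f*n² (P(n, f) = n²*f + f = f*n² + f = f + f*n²)
B(-7, -11)/(P(24, -2) - 1268) = 0/(-2*(1 + 24²) - 1268) = 0/(-2*(1 + 576) - 1268) = 0/(-2*577 - 1268) = 0/(-1154 - 1268) = 0/(-2422) = 0*(-1/2422) = 0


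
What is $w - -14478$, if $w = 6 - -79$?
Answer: $14563$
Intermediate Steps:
$w = 85$ ($w = 6 + 79 = 85$)
$w - -14478 = 85 - -14478 = 85 + 14478 = 14563$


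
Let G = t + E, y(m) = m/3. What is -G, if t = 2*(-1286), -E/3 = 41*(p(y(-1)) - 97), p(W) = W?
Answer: -9400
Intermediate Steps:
y(m) = m/3 (y(m) = m*(1/3) = m/3)
E = 11972 (E = -123*((1/3)*(-1) - 97) = -123*(-1/3 - 97) = -123*(-292)/3 = -3*(-11972/3) = 11972)
t = -2572
G = 9400 (G = -2572 + 11972 = 9400)
-G = -1*9400 = -9400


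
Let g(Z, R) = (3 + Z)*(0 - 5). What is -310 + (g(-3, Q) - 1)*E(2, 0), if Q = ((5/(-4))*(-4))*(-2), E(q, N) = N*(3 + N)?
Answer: -310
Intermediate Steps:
Q = -10 (Q = ((5*(-¼))*(-4))*(-2) = -5/4*(-4)*(-2) = 5*(-2) = -10)
g(Z, R) = -15 - 5*Z (g(Z, R) = (3 + Z)*(-5) = -15 - 5*Z)
-310 + (g(-3, Q) - 1)*E(2, 0) = -310 + ((-15 - 5*(-3)) - 1)*(0*(3 + 0)) = -310 + ((-15 + 15) - 1)*(0*3) = -310 + (0 - 1)*0 = -310 - 1*0 = -310 + 0 = -310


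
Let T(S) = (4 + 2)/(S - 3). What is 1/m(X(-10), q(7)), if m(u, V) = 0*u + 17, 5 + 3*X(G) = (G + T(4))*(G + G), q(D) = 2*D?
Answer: 1/17 ≈ 0.058824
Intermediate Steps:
T(S) = 6/(-3 + S)
X(G) = -5/3 + 2*G*(6 + G)/3 (X(G) = -5/3 + ((G + 6/(-3 + 4))*(G + G))/3 = -5/3 + ((G + 6/1)*(2*G))/3 = -5/3 + ((G + 6*1)*(2*G))/3 = -5/3 + ((G + 6)*(2*G))/3 = -5/3 + ((6 + G)*(2*G))/3 = -5/3 + (2*G*(6 + G))/3 = -5/3 + 2*G*(6 + G)/3)
m(u, V) = 17 (m(u, V) = 0 + 17 = 17)
1/m(X(-10), q(7)) = 1/17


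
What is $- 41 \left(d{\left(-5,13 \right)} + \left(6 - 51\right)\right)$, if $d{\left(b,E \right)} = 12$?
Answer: $1353$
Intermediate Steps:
$- 41 \left(d{\left(-5,13 \right)} + \left(6 - 51\right)\right) = - 41 \left(12 + \left(6 - 51\right)\right) = - 41 \left(12 - 45\right) = \left(-41\right) \left(-33\right) = 1353$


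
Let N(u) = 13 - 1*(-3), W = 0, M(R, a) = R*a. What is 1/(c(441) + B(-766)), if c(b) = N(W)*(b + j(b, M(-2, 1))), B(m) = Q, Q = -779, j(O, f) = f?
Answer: 1/6245 ≈ 0.00016013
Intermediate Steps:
N(u) = 16 (N(u) = 13 + 3 = 16)
B(m) = -779
c(b) = -32 + 16*b (c(b) = 16*(b - 2*1) = 16*(b - 2) = 16*(-2 + b) = -32 + 16*b)
1/(c(441) + B(-766)) = 1/((-32 + 16*441) - 779) = 1/((-32 + 7056) - 779) = 1/(7024 - 779) = 1/6245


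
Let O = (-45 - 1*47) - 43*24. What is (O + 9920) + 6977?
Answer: 15773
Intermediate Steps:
O = -1124 (O = (-45 - 47) - 1032 = -92 - 1032 = -1124)
(O + 9920) + 6977 = (-1124 + 9920) + 6977 = 8796 + 6977 = 15773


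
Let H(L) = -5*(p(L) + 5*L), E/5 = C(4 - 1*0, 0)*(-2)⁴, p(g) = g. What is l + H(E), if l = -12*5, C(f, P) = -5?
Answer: 11940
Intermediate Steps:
E = -400 (E = 5*(-5*(-2)⁴) = 5*(-5*16) = 5*(-80) = -400)
H(L) = -30*L (H(L) = -5*(L + 5*L) = -30*L)
l = -60
l + H(E) = -60 - 30*(-400) = -60 + 12000 = 11940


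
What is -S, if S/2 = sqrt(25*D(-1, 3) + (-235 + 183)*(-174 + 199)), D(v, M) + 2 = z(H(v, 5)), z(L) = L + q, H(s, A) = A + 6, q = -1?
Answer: -20*I*sqrt(11) ≈ -66.333*I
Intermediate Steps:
H(s, A) = 6 + A
z(L) = -1 + L (z(L) = L - 1 = -1 + L)
D(v, M) = 8 (D(v, M) = -2 + (-1 + (6 + 5)) = -2 + (-1 + 11) = -2 + 10 = 8)
S = 20*I*sqrt(11) (S = 2*sqrt(25*8 + (-235 + 183)*(-174 + 199)) = 2*sqrt(200 - 52*25) = 2*sqrt(200 - 1300) = 2*sqrt(-1100) = 2*(10*I*sqrt(11)) = 20*I*sqrt(11) ≈ 66.333*I)
-S = -20*I*sqrt(11)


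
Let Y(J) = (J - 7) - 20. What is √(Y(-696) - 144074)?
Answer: I*√144797 ≈ 380.52*I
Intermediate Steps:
Y(J) = -27 + J (Y(J) = (-7 + J) - 20 = -27 + J)
√(Y(-696) - 144074) = √((-27 - 696) - 144074) = √(-723 - 144074) = √(-144797) = I*√144797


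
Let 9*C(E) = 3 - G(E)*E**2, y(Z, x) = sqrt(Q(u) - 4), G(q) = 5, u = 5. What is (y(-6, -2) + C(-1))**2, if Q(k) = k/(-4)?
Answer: (-4 + 9*I*sqrt(21))**2/324 ≈ -5.2006 - 1.0184*I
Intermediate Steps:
Q(k) = -k/4 (Q(k) = k*(-1/4) = -k/4)
y(Z, x) = I*sqrt(21)/2 (y(Z, x) = sqrt(-1/4*5 - 4) = sqrt(-5/4 - 4) = sqrt(-21/4) = I*sqrt(21)/2)
C(E) = 1/3 - 5*E**2/9 (C(E) = (3 - 5*E**2)/9 = 1/3 - 5*E**2/9)
(y(-6, -2) + C(-1))**2 = (I*sqrt(21)/2 + (1/3 - 5/9*(-1)**2))**2 = (I*sqrt(21)/2 + (1/3 - 5/9*1))**2 = (I*sqrt(21)/2 + (1/3 - 5/9))**2 = (I*sqrt(21)/2 - 2/9)**2 = (-2/9 + I*sqrt(21)/2)**2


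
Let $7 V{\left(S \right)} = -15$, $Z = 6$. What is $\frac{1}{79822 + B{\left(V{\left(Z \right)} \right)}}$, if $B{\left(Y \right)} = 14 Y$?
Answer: $\frac{1}{79792} \approx 1.2533 \cdot 10^{-5}$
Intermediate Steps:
$V{\left(S \right)} = - \frac{15}{7}$ ($V{\left(S \right)} = \frac{1}{7} \left(-15\right) = - \frac{15}{7}$)
$\frac{1}{79822 + B{\left(V{\left(Z \right)} \right)}} = \frac{1}{79822 + 14 \left(- \frac{15}{7}\right)} = \frac{1}{79822 - 30} = \frac{1}{79792}$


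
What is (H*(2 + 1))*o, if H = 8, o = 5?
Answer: 120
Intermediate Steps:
(H*(2 + 1))*o = (8*(2 + 1))*5 = (8*3)*5 = 24*5 = 120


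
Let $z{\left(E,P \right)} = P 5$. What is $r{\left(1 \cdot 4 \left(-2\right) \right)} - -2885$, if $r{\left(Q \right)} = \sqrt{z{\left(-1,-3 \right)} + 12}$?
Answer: $2885 + i \sqrt{3} \approx 2885.0 + 1.732 i$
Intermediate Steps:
$z{\left(E,P \right)} = 5 P$
$r{\left(Q \right)} = i \sqrt{3}$ ($r{\left(Q \right)} = \sqrt{5 \left(-3\right) + 12} = \sqrt{-15 + 12} = \sqrt{-3} = i \sqrt{3}$)
$r{\left(1 \cdot 4 \left(-2\right) \right)} - -2885 = i \sqrt{3} - -2885 = i \sqrt{3} + 2885 = 2885 + i \sqrt{3}$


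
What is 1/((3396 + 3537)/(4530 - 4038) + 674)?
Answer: 164/112847 ≈ 0.0014533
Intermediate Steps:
1/((3396 + 3537)/(4530 - 4038) + 674) = 1/(6933/492 + 674) = 1/(6933*(1/492) + 674) = 1/(2311/164 + 674) = 1/(112847/164) = 164/112847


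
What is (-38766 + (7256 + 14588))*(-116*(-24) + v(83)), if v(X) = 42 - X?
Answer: -46417046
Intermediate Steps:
(-38766 + (7256 + 14588))*(-116*(-24) + v(83)) = (-38766 + (7256 + 14588))*(-116*(-24) + (42 - 1*83)) = (-38766 + 21844)*(2784 + (42 - 83)) = -16922*(2784 - 41) = -16922*2743 = -46417046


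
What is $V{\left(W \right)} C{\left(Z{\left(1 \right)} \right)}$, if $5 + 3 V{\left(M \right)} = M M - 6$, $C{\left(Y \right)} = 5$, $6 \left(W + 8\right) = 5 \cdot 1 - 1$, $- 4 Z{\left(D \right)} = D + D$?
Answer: $\frac{1925}{27} \approx 71.296$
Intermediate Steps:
$Z{\left(D \right)} = - \frac{D}{2}$ ($Z{\left(D \right)} = - \frac{D + D}{4} = - \frac{2 D}{4} = - \frac{D}{2}$)
$W = - \frac{22}{3}$ ($W = -8 + \frac{5 \cdot 1 - 1}{6} = -8 + \frac{5 - 1}{6} = -8 + \frac{1}{6} \cdot 4 = -8 + \frac{2}{3} = - \frac{22}{3} \approx -7.3333$)
$V{\left(M \right)} = - \frac{11}{3} + \frac{M^{2}}{3}$ ($V{\left(M \right)} = - \frac{5}{3} + \frac{M M - 6}{3} = - \frac{5}{3} + \frac{M^{2} - 6}{3} = - \frac{5}{3} + \frac{-6 + M^{2}}{3} = - \frac{5}{3} + \left(-2 + \frac{M^{2}}{3}\right) = - \frac{11}{3} + \frac{M^{2}}{3}$)
$V{\left(W \right)} C{\left(Z{\left(1 \right)} \right)} = \left(- \frac{11}{3} + \frac{\left(- \frac{22}{3}\right)^{2}}{3}\right) 5 = \left(- \frac{11}{3} + \frac{1}{3} \cdot \frac{484}{9}\right) 5 = \left(- \frac{11}{3} + \frac{484}{27}\right) 5 = \frac{385}{27} \cdot 5 = \frac{1925}{27}$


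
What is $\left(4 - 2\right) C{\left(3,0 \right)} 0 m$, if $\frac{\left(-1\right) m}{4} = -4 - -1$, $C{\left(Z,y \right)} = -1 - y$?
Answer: $0$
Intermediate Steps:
$m = 12$ ($m = - 4 \left(-4 - -1\right) = - 4 \left(-4 + 1\right) = \left(-4\right) \left(-3\right) = 12$)
$\left(4 - 2\right) C{\left(3,0 \right)} 0 m = \left(4 - 2\right) \left(-1 - 0\right) 0 \cdot 12 = \left(4 - 2\right) \left(-1 + 0\right) 0 \cdot 12 = 2 \left(-1\right) 0 \cdot 12 = \left(-2\right) 0 \cdot 12 = 0 \cdot 12 = 0$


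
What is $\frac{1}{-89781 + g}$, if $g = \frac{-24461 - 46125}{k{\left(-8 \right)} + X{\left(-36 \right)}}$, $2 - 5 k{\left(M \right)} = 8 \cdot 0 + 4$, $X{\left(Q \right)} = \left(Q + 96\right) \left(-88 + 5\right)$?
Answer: $- \frac{12451}{1117686766} \approx -1.114 \cdot 10^{-5}$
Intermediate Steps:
$X{\left(Q \right)} = -7968 - 83 Q$ ($X{\left(Q \right)} = \left(96 + Q\right) \left(-83\right) = -7968 - 83 Q$)
$k{\left(M \right)} = - \frac{2}{5}$ ($k{\left(M \right)} = \frac{2}{5} - \frac{8 \cdot 0 + 4}{5} = \frac{2}{5} - \frac{0 + 4}{5} = \frac{2}{5} - \frac{4}{5} = - \frac{2}{5}$)
$g = \frac{176465}{12451}$ ($g = \frac{-24461 - 46125}{- \frac{2}{5} - 4980} = - \frac{70586}{- \frac{2}{5} + \left(-7968 + 2988\right)} = - \frac{70586}{- \frac{2}{5} - 4980} = - \frac{70586}{- \frac{24902}{5}} = \left(-70586\right) \left(- \frac{5}{24902}\right) = \frac{176465}{12451} \approx 14.173$)
$\frac{1}{-89781 + g} = \frac{1}{-89781 + \frac{176465}{12451}} = \frac{1}{- \frac{1117686766}{12451}} = - \frac{12451}{1117686766}$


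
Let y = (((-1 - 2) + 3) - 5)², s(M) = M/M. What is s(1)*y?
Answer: 25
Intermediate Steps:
s(M) = 1
y = 25 (y = ((-3 + 3) - 5)² = (0 - 5)² = (-5)² = 25)
s(1)*y = 1*25 = 25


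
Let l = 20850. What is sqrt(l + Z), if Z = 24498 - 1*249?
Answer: 3*sqrt(5011) ≈ 212.37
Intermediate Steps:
Z = 24249 (Z = 24498 - 249 = 24249)
sqrt(l + Z) = sqrt(20850 + 24249) = sqrt(45099) = 3*sqrt(5011)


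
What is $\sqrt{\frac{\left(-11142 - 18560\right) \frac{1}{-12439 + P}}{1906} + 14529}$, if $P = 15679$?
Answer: $\frac{\sqrt{427529799846370}}{171540} \approx 120.54$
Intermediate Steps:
$\sqrt{\frac{\left(-11142 - 18560\right) \frac{1}{-12439 + P}}{1906} + 14529} = \sqrt{\frac{\left(-11142 - 18560\right) \frac{1}{-12439 + 15679}}{1906} + 14529} = \sqrt{- \frac{29702}{3240} \cdot \frac{1}{1906} + 14529} = \sqrt{\left(-29702\right) \frac{1}{3240} \cdot \frac{1}{1906} + 14529} = \sqrt{\left(- \frac{14851}{1620}\right) \frac{1}{1906} + 14529} = \sqrt{- \frac{14851}{3087720} + 14529} = \sqrt{\frac{44861469029}{3087720}} = \frac{\sqrt{427529799846370}}{171540}$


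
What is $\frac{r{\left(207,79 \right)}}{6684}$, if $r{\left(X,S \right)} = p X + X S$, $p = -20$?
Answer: $\frac{4071}{2228} \approx 1.8272$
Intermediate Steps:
$r{\left(X,S \right)} = - 20 X + S X$ ($r{\left(X,S \right)} = - 20 X + X S = - 20 X + S X$)
$\frac{r{\left(207,79 \right)}}{6684} = \frac{207 \left(-20 + 79\right)}{6684} = 207 \cdot 59 \cdot \frac{1}{6684} = 12213 \cdot \frac{1}{6684} = \frac{4071}{2228}$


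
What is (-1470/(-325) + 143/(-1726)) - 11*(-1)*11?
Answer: 14073139/112190 ≈ 125.44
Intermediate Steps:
(-1470/(-325) + 143/(-1726)) - 11*(-1)*11 = (-1470*(-1/325) + 143*(-1/1726)) - (-11)*11 = (294/65 - 143/1726) - 1*(-121) = 498149/112190 + 121 = 14073139/112190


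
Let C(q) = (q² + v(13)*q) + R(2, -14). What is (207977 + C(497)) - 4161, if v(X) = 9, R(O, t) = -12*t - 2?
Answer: 455464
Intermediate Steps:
R(O, t) = -2 - 12*t
C(q) = 166 + q² + 9*q (C(q) = (q² + 9*q) + (-2 - 12*(-14)) = (q² + 9*q) + (-2 + 168) = (q² + 9*q) + 166 = 166 + q² + 9*q)
(207977 + C(497)) - 4161 = (207977 + (166 + 497² + 9*497)) - 4161 = (207977 + (166 + 247009 + 4473)) - 4161 = (207977 + 251648) - 4161 = 459625 - 4161 = 455464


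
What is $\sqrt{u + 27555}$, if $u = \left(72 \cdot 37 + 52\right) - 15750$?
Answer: $\sqrt{14521} \approx 120.5$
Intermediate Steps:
$u = -13034$ ($u = \left(2664 + 52\right) - 15750 = 2716 - 15750 = -13034$)
$\sqrt{u + 27555} = \sqrt{-13034 + 27555} = \sqrt{14521}$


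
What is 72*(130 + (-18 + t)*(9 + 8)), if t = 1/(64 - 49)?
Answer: -62952/5 ≈ -12590.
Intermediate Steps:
t = 1/15 ≈ 0.066667
72*(130 + (-18 + t)*(9 + 8)) = 72*(130 + (-18 + 1/15)*(9 + 8)) = 72*(130 - 269/15*17) = 72*(130 - 4573/15) = 72*(-2623/15) = -62952/5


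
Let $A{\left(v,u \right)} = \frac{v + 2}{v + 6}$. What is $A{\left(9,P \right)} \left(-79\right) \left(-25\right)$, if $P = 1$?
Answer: $\frac{4345}{3} \approx 1448.3$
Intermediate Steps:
$A{\left(v,u \right)} = \frac{2 + v}{6 + v}$
$A{\left(9,P \right)} \left(-79\right) \left(-25\right) = \frac{2 + 9}{6 + 9} \left(-79\right) \left(-25\right) = \frac{1}{15} \cdot 11 \left(-79\right) \left(-25\right) = \frac{11}{15} \left(-79\right) \left(-25\right) = \left(- \frac{869}{15}\right) \left(-25\right) = \frac{4345}{3}$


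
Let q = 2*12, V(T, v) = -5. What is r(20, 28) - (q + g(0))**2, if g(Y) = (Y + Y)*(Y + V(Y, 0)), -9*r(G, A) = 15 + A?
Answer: -5227/9 ≈ -580.78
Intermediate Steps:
r(G, A) = -5/3 - A/9 (r(G, A) = -(15 + A)/9 = -5/3 - A/9)
q = 24
g(Y) = 2*Y*(-5 + Y) (g(Y) = (Y + Y)*(Y - 5) = (2*Y)*(-5 + Y) = 2*Y*(-5 + Y))
r(20, 28) - (q + g(0))**2 = (-5/3 - 1/9*28) - (24 + 2*0*(-5 + 0))**2 = (-5/3 - 28/9) - (24 + 2*0*(-5))**2 = -43/9 - (24 + 0)**2 = -43/9 - 1*24**2 = -43/9 - 1*576 = -43/9 - 576 = -5227/9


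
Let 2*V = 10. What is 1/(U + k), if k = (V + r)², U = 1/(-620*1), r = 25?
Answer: 620/557999 ≈ 0.0011111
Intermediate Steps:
V = 5 (V = (½)*10 = 5)
U = -1/620 (U = 1/(-620) = -1/620 ≈ -0.0016129)
k = 900 (k = (5 + 25)² = 30² = 900)
1/(U + k) = 1/(-1/620 + 900) = 1/(557999/620) = 620/557999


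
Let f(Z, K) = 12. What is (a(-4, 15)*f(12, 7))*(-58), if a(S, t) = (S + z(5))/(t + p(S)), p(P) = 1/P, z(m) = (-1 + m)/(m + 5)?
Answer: 50112/295 ≈ 169.87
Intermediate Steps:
z(m) = (-1 + m)/(5 + m)
a(S, t) = (2/5 + S)/(t + 1/S) (a(S, t) = (S + (-1 + 5)/(5 + 5))/(t + 1/S) = (S + 4/10)/(t + 1/S) = (S + (1/10)*4)/(t + 1/S) = (S + 2/5)/(t + 1/S) = (2/5 + S)/(t + 1/S))
(a(-4, 15)*f(12, 7))*(-58) = (((1/5)*(-4)*(2 + 5*(-4))/(1 - 4*15))*12)*(-58) = (((1/5)*(-4)*(2 - 20)/(1 - 60))*12)*(-58) = (((1/5)*(-4)*(-18)/(-59))*12)*(-58) = (((1/5)*(-4)*(-1/59)*(-18))*12)*(-58) = -72/295*12*(-58) = -864/295*(-58) = 50112/295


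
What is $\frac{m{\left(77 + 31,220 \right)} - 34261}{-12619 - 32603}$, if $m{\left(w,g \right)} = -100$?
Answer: $\frac{34361}{45222} \approx 0.75983$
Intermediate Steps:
$\frac{m{\left(77 + 31,220 \right)} - 34261}{-12619 - 32603} = \frac{-100 - 34261}{-12619 - 32603} = - \frac{34361}{-45222} = \left(-34361\right) \left(- \frac{1}{45222}\right) = \frac{34361}{45222}$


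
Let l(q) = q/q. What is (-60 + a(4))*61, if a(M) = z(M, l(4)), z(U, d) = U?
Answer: -3416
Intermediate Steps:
l(q) = 1
a(M) = M
(-60 + a(4))*61 = (-60 + 4)*61 = -56*61 = -3416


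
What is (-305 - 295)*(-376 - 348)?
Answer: 434400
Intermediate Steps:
(-305 - 295)*(-376 - 348) = -600*(-724) = 434400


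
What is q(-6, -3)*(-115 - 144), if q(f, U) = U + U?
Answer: 1554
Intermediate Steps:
q(f, U) = 2*U
q(-6, -3)*(-115 - 144) = (2*(-3))*(-115 - 144) = -6*(-259) = 1554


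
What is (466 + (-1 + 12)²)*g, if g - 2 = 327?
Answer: 193123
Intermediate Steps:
g = 329 (g = 2 + 327 = 329)
(466 + (-1 + 12)²)*g = (466 + (-1 + 12)²)*329 = (466 + 11²)*329 = (466 + 121)*329 = 587*329 = 193123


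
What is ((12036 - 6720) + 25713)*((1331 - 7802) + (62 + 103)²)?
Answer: 643975866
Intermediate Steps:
((12036 - 6720) + 25713)*((1331 - 7802) + (62 + 103)²) = (5316 + 25713)*(-6471 + 165²) = 31029*(-6471 + 27225) = 31029*20754 = 643975866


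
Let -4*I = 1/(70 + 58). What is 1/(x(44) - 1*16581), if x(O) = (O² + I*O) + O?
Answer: -128/1868939 ≈ -6.8488e-5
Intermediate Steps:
I = -1/512 (I = -1/(4*(70 + 58)) = -¼/128 = -¼*1/128 = -1/512 ≈ -0.0019531)
x(O) = O² + 511*O/512 (x(O) = (O² - O/512) + O = O² + 511*O/512)
1/(x(44) - 1*16581) = 1/((1/512)*44*(511 + 512*44) - 1*16581) = 1/((1/512)*44*(511 + 22528) - 16581) = 1/((1/512)*44*23039 - 16581) = 1/(253429/128 - 16581) = 1/(-1868939/128) = -128/1868939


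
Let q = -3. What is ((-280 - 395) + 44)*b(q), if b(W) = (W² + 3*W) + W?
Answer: 1893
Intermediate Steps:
b(W) = W² + 4*W
((-280 - 395) + 44)*b(q) = ((-280 - 395) + 44)*(-3*(4 - 3)) = (-675 + 44)*(-3*1) = -631*(-3) = 1893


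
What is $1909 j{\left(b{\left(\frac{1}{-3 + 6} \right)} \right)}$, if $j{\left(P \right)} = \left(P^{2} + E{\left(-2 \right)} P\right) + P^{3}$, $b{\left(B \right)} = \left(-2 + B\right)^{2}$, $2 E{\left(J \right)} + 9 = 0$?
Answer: $\frac{46340975}{1458} \approx 31784.0$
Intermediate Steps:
$E{\left(J \right)} = - \frac{9}{2}$ ($E{\left(J \right)} = - \frac{9}{2} + \frac{1}{2} \cdot 0 = - \frac{9}{2} + 0 = - \frac{9}{2}$)
$j{\left(P \right)} = P^{2} + P^{3} - \frac{9 P}{2}$ ($j{\left(P \right)} = \left(P^{2} - \frac{9 P}{2}\right) + P^{3} = P^{2} + P^{3} - \frac{9 P}{2}$)
$1909 j{\left(b{\left(\frac{1}{-3 + 6} \right)} \right)} = 1909 \left(-2 + \frac{1}{-3 + 6}\right)^{2} \left(- \frac{9}{2} + \left(-2 + \frac{1}{-3 + 6}\right)^{2} + \left(\left(-2 + \frac{1}{-3 + 6}\right)^{2}\right)^{2}\right) = 1909 \left(-2 + \frac{1}{3}\right)^{2} \left(- \frac{9}{2} + \left(-2 + \frac{1}{3}\right)^{2} + \left(\left(-2 + \frac{1}{3}\right)^{2}\right)^{2}\right) = 1909 \left(- \frac{5}{3}\right)^{2} \left(- \frac{9}{2} + \left(- \frac{5}{3}\right)^{2} + \left(\left(- \frac{5}{3}\right)^{2}\right)^{2}\right) = 1909 \frac{25 \left(- \frac{9}{2} + \frac{25}{9} + \left(\frac{25}{9}\right)^{2}\right)}{9} = 1909 \frac{25 \left(- \frac{9}{2} + \frac{25}{9} + \frac{625}{81}\right)}{9} = 1909 \cdot \frac{25}{9} \cdot \frac{971}{162} = 1909 \cdot \frac{24275}{1458} = \frac{46340975}{1458}$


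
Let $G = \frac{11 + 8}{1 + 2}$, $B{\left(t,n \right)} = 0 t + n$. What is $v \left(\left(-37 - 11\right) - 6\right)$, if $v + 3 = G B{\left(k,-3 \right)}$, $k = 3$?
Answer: $1188$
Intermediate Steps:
$B{\left(t,n \right)} = n$ ($B{\left(t,n \right)} = 0 + n = n$)
$G = \frac{19}{3} \approx 6.3333$
$v = -22$ ($v = -3 + \frac{19}{3} \left(-3\right) = -3 - 19 = -22$)
$v \left(\left(-37 - 11\right) - 6\right) = - 22 \left(\left(-37 - 11\right) - 6\right) = - 22 \left(-48 - 6\right) = \left(-22\right) \left(-54\right) = 1188$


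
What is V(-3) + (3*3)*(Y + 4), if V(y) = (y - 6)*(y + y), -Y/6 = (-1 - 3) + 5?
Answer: 36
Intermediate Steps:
Y = -6 (Y = -6*((-1 - 3) + 5) = -6*(-4 + 5) = -6*1 = -6)
V(y) = 2*y*(-6 + y) (V(y) = (-6 + y)*(2*y) = 2*y*(-6 + y))
V(-3) + (3*3)*(Y + 4) = 2*(-3)*(-6 - 3) + (3*3)*(-6 + 4) = 2*(-3)*(-9) + 9*(-2) = 54 - 18 = 36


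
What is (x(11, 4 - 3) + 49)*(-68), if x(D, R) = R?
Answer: -3400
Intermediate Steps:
(x(11, 4 - 3) + 49)*(-68) = ((4 - 3) + 49)*(-68) = (1 + 49)*(-68) = 50*(-68) = -3400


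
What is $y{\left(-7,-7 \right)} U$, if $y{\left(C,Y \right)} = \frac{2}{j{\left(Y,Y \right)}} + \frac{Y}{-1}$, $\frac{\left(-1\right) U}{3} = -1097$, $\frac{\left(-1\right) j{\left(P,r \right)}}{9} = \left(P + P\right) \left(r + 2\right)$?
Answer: $\frac{2417788}{105} \approx 23027.0$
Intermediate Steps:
$j{\left(P,r \right)} = - 18 P \left(2 + r\right)$ ($j{\left(P,r \right)} = - 9 \left(P + P\right) \left(r + 2\right) = - 9 \cdot 2 P \left(2 + r\right) = - 18 P \left(2 + r\right)$)
$U = 3291$ ($U = \left(-3\right) \left(-1097\right) = 3291$)
$y{\left(C,Y \right)} = - Y - \frac{1}{9 Y \left(2 + Y\right)}$ ($y{\left(C,Y \right)} = \frac{2}{\left(-18\right) Y \left(2 + Y\right)} + \frac{Y}{-1} = 2 \left(- \frac{1}{18 Y \left(2 + Y\right)}\right) + Y \left(-1\right) = - \frac{1}{9 Y \left(2 + Y\right)} - Y = - Y - \frac{1}{9 Y \left(2 + Y\right)}$)
$y{\left(-7,-7 \right)} U = \frac{-1 + 9 \left(-7\right)^{2} \left(-2 - -7\right)}{9 \left(-7\right) \left(2 - 7\right)} 3291 = \frac{1}{9} \left(- \frac{1}{7}\right) \frac{1}{-5} \left(-1 + 9 \cdot 49 \left(-2 + 7\right)\right) 3291 = \frac{1}{9} \left(- \frac{1}{7}\right) \left(- \frac{1}{5}\right) \left(-1 + 9 \cdot 49 \cdot 5\right) 3291 = \frac{1}{9} \left(- \frac{1}{7}\right) \left(- \frac{1}{5}\right) \left(-1 + 2205\right) 3291 = \frac{1}{9} \left(- \frac{1}{7}\right) \left(- \frac{1}{5}\right) 2204 \cdot 3291 = \frac{2204}{315} \cdot 3291 = \frac{2417788}{105}$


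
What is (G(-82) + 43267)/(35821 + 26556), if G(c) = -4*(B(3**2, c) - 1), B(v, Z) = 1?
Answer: 883/1273 ≈ 0.69364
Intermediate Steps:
G(c) = 0 (G(c) = -4*(1 - 1) = -4*0 = 0)
(G(-82) + 43267)/(35821 + 26556) = (0 + 43267)/(35821 + 26556) = 43267/62377 = 43267*(1/62377) = 883/1273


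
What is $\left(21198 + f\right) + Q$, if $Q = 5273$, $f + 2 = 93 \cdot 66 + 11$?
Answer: $32618$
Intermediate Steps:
$f = 6147$ ($f = -2 + \left(93 \cdot 66 + 11\right) = -2 + \left(6138 + 11\right) = -2 + 6149 = 6147$)
$\left(21198 + f\right) + Q = \left(21198 + 6147\right) + 5273 = 27345 + 5273 = 32618$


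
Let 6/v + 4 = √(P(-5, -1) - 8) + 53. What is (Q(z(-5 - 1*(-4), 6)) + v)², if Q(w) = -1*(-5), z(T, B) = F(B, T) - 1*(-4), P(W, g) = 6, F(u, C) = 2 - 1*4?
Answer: 16834601/641601 - 16412*I*√2/641601 ≈ 26.238 - 0.036175*I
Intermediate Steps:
F(u, C) = -2 (F(u, C) = 2 - 4 = -2)
z(T, B) = 2 (z(T, B) = -2 - 1*(-4) = -2 + 4 = 2)
Q(w) = 5
v = 6/(49 + I*√2) (v = 6/(-4 + (√(6 - 8) + 53)) = 6/(-4 + (√(-2) + 53)) = 6/(-4 + (I*√2 + 53)) = 6/(-4 + (53 + I*√2)) = 6/(49 + I*√2) ≈ 0.12235 - 0.0035311*I)
(Q(z(-5 - 1*(-4), 6)) + v)² = (5 + (98/801 - 2*I*√2/801))² = (4103/801 - 2*I*√2/801)²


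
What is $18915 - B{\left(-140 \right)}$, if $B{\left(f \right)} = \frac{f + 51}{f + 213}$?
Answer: $\frac{1380884}{73} \approx 18916.0$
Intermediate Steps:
$B{\left(f \right)} = \frac{51 + f}{213 + f}$
$18915 - B{\left(-140 \right)} = 18915 - \frac{51 - 140}{213 - 140} = 18915 - \frac{1}{73} \left(-89\right) = 18915 - - \frac{89}{73} = 18915 + \frac{89}{73} = \frac{1380884}{73}$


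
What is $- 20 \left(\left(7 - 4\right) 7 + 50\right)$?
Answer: $-1420$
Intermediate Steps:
$- 20 \left(\left(7 - 4\right) 7 + 50\right) = - 20 \left(3 \cdot 7 + 50\right) = - 20 \left(21 + 50\right) = \left(-20\right) 71 = -1420$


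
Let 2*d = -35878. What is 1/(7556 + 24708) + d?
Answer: -578783895/32264 ≈ -17939.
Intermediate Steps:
d = -17939 (d = (½)*(-35878) = -17939)
1/(7556 + 24708) + d = 1/(7556 + 24708) - 17939 = 1/32264 - 17939 = -578783895/32264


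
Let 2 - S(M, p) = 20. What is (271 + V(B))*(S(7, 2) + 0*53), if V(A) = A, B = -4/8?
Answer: -4869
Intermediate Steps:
B = -½ (B = -4*⅛ = -½ ≈ -0.50000)
S(M, p) = -18 (S(M, p) = 2 - 1*20 = 2 - 20 = -18)
(271 + V(B))*(S(7, 2) + 0*53) = (271 - ½)*(-18 + 0*53) = 541*(-18 + 0)/2 = (541/2)*(-18) = -4869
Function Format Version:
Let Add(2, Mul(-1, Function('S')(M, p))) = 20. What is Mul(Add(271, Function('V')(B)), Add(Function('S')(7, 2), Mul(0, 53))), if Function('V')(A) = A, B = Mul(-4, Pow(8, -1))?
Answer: -4869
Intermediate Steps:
B = Rational(-1, 2) (B = Mul(-4, Rational(1, 8)) = Rational(-1, 2) ≈ -0.50000)
Function('S')(M, p) = -18 (Function('S')(M, p) = Add(2, Mul(-1, 20)) = Add(2, -20) = -18)
Mul(Add(271, Function('V')(B)), Add(Function('S')(7, 2), Mul(0, 53))) = Mul(Add(271, Rational(-1, 2)), Add(-18, Mul(0, 53))) = Mul(Rational(541, 2), Add(-18, 0)) = Mul(Rational(541, 2), -18) = -4869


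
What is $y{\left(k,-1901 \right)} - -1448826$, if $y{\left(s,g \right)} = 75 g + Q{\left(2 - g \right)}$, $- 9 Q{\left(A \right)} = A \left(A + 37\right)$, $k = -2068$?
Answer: $\frac{8064439}{9} \approx 8.9605 \cdot 10^{5}$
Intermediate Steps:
$Q{\left(A \right)} = - \frac{A \left(37 + A\right)}{9}$ ($Q{\left(A \right)} = - \frac{A \left(A + 37\right)}{9} = - \frac{A \left(37 + A\right)}{9}$)
$y{\left(s,g \right)} = 75 g - \frac{\left(2 - g\right) \left(39 - g\right)}{9}$ ($y{\left(s,g \right)} = 75 g - \frac{\left(2 - g\right) \left(37 - \left(-2 + g\right)\right)}{9} = 75 g - \frac{\left(2 - g\right) \left(39 - g\right)}{9}$)
$y{\left(k,-1901 \right)} - -1448826 = \left(- \frac{26}{3} - \frac{\left(-1901\right)^{2}}{9} + \frac{716}{9} \left(-1901\right)\right) - -1448826 = \left(- \frac{26}{3} - \frac{3613801}{9} - \frac{1361116}{9}\right) + 1448826 = - \frac{4974995}{9} + 1448826 = \frac{8064439}{9}$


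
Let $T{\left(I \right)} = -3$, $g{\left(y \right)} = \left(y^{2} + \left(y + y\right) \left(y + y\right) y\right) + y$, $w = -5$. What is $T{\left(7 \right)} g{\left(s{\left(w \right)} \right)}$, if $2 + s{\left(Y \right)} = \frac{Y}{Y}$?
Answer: $12$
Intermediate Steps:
$s{\left(Y \right)} = -1$ ($s{\left(Y \right)} = -2 + \frac{Y}{Y} = -2 + 1 = -1$)
$g{\left(y \right)} = y + y^{2} + 4 y^{3}$ ($g{\left(y \right)} = \left(y^{2} + 2 y 2 y y\right) + y = \left(y^{2} + 4 y^{2} y\right) + y = \left(y^{2} + 4 y^{3}\right) + y = y + y^{2} + 4 y^{3}$)
$T{\left(7 \right)} g{\left(s{\left(w \right)} \right)} = - 3 \left(- (1 - 1 + 4 \left(-1\right)^{2})\right) = - 3 \left(- (1 - 1 + 4 \cdot 1)\right) = - 3 \left(- (1 - 1 + 4)\right) = - 3 \left(\left(-1\right) 4\right) = \left(-3\right) \left(-4\right) = 12$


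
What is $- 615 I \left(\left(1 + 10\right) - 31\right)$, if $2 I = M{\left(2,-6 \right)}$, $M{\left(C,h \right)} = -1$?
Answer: $-6150$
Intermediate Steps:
$I = - \frac{1}{2}$ ($I = \frac{1}{2} \left(-1\right) = - \frac{1}{2} \approx -0.5$)
$- 615 I \left(\left(1 + 10\right) - 31\right) = - 615 \left(- \frac{\left(1 + 10\right) - 31}{2}\right) = - 615 \left(- \frac{11 - 31}{2}\right) = - 615 \left(\left(- \frac{1}{2}\right) \left(-20\right)\right) = \left(-615\right) 10 = -6150$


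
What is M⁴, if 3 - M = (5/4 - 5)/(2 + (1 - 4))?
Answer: 81/256 ≈ 0.31641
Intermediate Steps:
M = -¾ (M = 3 - (5/4 - 5)/(2 + (1 - 4)) = 3 - (5*(¼) - 5)/(2 - 3) = 3 - (5/4 - 5)/(-1) = 3 - (-15)*(-1)/4 = 3 - 1*15/4 = 3 - 15/4 = -¾ ≈ -0.75000)
M⁴ = (-¾)⁴ = 81/256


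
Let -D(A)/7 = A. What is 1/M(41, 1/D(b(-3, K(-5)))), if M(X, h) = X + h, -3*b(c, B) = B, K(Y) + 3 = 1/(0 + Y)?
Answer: 112/4577 ≈ 0.024470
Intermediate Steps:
K(Y) = -3 + 1/Y (K(Y) = -3 + 1/(0 + Y) = -3 + 1/Y)
b(c, B) = -B/3
D(A) = -7*A
1/M(41, 1/D(b(-3, K(-5)))) = 1/(41 + 1/(-(-7)*(-3 + 1/(-5))/3)) = 1/(41 + 1/(-(-7)*(-3 - ⅕)/3)) = 1/(41 + 1/(-(-7)*(-16)/(3*5))) = 1/(41 + 1/(-7*16/15)) = 1/(41 + 1/(-112/15)) = 1/(41 - 15/112) = 1/(4577/112) = 112/4577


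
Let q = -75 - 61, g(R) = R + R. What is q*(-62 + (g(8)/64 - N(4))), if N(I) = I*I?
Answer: 10574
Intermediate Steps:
g(R) = 2*R
N(I) = I²
q = -136
q*(-62 + (g(8)/64 - N(4))) = -136*(-62 + ((2*8)/64 - 1*4²)) = -136*(-62 + (16*(1/64) - 1*16)) = -136*(-62 + (¼ - 16)) = -136*(-62 - 63/4) = -136*(-311/4) = 10574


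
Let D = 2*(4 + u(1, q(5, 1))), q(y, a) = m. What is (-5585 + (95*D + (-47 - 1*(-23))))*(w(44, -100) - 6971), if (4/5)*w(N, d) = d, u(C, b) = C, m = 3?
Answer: 33060264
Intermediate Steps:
q(y, a) = 3
w(N, d) = 5*d/4
D = 10 (D = 2*(4 + 1) = 2*5 = 10)
(-5585 + (95*D + (-47 - 1*(-23))))*(w(44, -100) - 6971) = (-5585 + (95*10 + (-47 - 1*(-23))))*((5/4)*(-100) - 6971) = (-5585 + (950 + (-47 + 23)))*(-125 - 6971) = (-5585 + (950 - 24))*(-7096) = (-5585 + 926)*(-7096) = -4659*(-7096) = 33060264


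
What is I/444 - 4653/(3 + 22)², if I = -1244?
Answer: -710858/69375 ≈ -10.247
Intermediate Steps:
I/444 - 4653/(3 + 22)² = -1244/444 - 4653/(3 + 22)² = -1244*1/444 - 4653/(25²) = -311/111 - 4653/625 = -710858/69375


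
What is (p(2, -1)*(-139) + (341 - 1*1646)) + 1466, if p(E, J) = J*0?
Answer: 161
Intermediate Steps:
p(E, J) = 0
(p(2, -1)*(-139) + (341 - 1*1646)) + 1466 = (0*(-139) + (341 - 1*1646)) + 1466 = (0 + (341 - 1646)) + 1466 = (0 - 1305) + 1466 = -1305 + 1466 = 161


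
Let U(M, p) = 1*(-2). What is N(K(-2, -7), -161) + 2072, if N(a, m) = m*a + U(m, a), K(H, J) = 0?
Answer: 2070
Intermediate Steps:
U(M, p) = -2
N(a, m) = -2 + a*m (N(a, m) = m*a - 2 = a*m - 2 = -2 + a*m)
N(K(-2, -7), -161) + 2072 = (-2 + 0*(-161)) + 2072 = (-2 + 0) + 2072 = -2 + 2072 = 2070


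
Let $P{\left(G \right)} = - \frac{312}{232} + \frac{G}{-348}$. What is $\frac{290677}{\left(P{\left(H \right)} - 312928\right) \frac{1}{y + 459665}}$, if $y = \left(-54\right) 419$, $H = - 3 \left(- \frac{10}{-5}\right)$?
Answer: $- \frac{7368156753374}{18149901} \approx -4.0596 \cdot 10^{5}$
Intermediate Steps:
$H = -6$ ($H = - 3 \left(\left(-10\right) \left(- \frac{1}{5}\right)\right) = \left(-3\right) 2 = -6$)
$y = -22626$
$P{\left(G \right)} = - \frac{39}{29} - \frac{G}{348}$ ($P{\left(G \right)} = \left(-312\right) \frac{1}{232} + G \left(- \frac{1}{348}\right) = - \frac{39}{29} - \frac{G}{348}$)
$\frac{290677}{\left(P{\left(H \right)} - 312928\right) \frac{1}{y + 459665}} = \frac{290677}{\left(\left(- \frac{39}{29} - - \frac{1}{58}\right) - 312928\right) \frac{1}{-22626 + 459665}} = \frac{290677}{\left(\left(- \frac{39}{29} + \frac{1}{58}\right) - 312928\right) \frac{1}{437039}} = \frac{290677}{\left(- \frac{77}{58} - 312928\right) \frac{1}{437039}} = \frac{290677}{\left(- \frac{18149901}{58}\right) \frac{1}{437039}} = \frac{290677}{- \frac{18149901}{25348262}} = 290677 \left(- \frac{25348262}{18149901}\right) = - \frac{7368156753374}{18149901}$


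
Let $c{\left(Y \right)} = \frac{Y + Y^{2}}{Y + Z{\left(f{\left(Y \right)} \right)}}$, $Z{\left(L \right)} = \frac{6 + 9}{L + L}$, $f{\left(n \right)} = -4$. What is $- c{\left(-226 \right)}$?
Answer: $\frac{406800}{1823} \approx 223.15$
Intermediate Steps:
$Z{\left(L \right)} = \frac{15}{2 L}$
$c{\left(Y \right)} = \frac{Y + Y^{2}}{- \frac{15}{8} + Y}$ ($c{\left(Y \right)} = \frac{Y + Y^{2}}{Y + \frac{15}{2 \left(-4\right)}} = \frac{Y + Y^{2}}{Y + \frac{15}{2} \left(- \frac{1}{4}\right)} = \frac{Y + Y^{2}}{Y - \frac{15}{8}} = \frac{Y + Y^{2}}{- \frac{15}{8} + Y}$)
$- c{\left(-226 \right)} = - \frac{8 \left(-226\right) \left(1 - 226\right)}{-15 + 8 \left(-226\right)} = - \frac{8 \left(-226\right) \left(-225\right)}{-15 - 1808} = - \frac{8 \left(-226\right) \left(-225\right)}{-1823} = - \frac{8 \left(-226\right) \left(-1\right) \left(-225\right)}{1823} = \left(-1\right) \left(- \frac{406800}{1823}\right) = \frac{406800}{1823}$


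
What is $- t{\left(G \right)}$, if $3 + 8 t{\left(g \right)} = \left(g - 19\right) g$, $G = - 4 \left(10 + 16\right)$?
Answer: $- \frac{12789}{8} \approx -1598.6$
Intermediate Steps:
$G = -104$ ($G = \left(-4\right) 26 = -104$)
$t{\left(g \right)} = - \frac{3}{8} + \frac{g \left(-19 + g\right)}{8}$ ($t{\left(g \right)} = - \frac{3}{8} + \frac{\left(g - 19\right) g}{8} = - \frac{3}{8} + \frac{\left(-19 + g\right) g}{8} = - \frac{3}{8} + \frac{g \left(-19 + g\right)}{8}$)
$- t{\left(G \right)} = - (- \frac{3}{8} - -247 + \frac{\left(-104\right)^{2}}{8}) = - (- \frac{3}{8} + 247 + \frac{1}{8} \cdot 10816) = - (- \frac{3}{8} + 247 + 1352) = \left(-1\right) \frac{12789}{8} = - \frac{12789}{8}$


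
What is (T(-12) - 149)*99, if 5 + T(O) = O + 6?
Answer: -15840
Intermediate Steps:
T(O) = 1 + O (T(O) = -5 + (O + 6) = -5 + (6 + O) = 1 + O)
(T(-12) - 149)*99 = ((1 - 12) - 149)*99 = (-11 - 149)*99 = -160*99 = -15840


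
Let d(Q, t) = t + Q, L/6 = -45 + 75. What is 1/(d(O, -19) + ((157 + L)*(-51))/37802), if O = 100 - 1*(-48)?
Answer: 37802/4859271 ≈ 0.0077794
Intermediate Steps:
L = 180 (L = 6*(-45 + 75) = 6*30 = 180)
O = 148 (O = 100 + 48 = 148)
d(Q, t) = Q + t
1/(d(O, -19) + ((157 + L)*(-51))/37802) = 1/((148 - 19) + ((157 + 180)*(-51))/37802) = 1/(129 + (337*(-51))*(1/37802)) = 1/(129 - 17187*1/37802) = 1/(129 - 17187/37802) = 1/(4859271/37802) = 37802/4859271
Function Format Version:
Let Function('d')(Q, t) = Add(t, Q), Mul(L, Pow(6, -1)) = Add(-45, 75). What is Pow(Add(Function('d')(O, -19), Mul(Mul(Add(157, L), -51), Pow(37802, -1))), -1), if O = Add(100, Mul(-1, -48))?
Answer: Rational(37802, 4859271) ≈ 0.0077794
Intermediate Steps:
L = 180 (L = Mul(6, Add(-45, 75)) = Mul(6, 30) = 180)
O = 148 (O = Add(100, 48) = 148)
Function('d')(Q, t) = Add(Q, t)
Pow(Add(Function('d')(O, -19), Mul(Mul(Add(157, L), -51), Pow(37802, -1))), -1) = Pow(Add(Add(148, -19), Mul(Mul(Add(157, 180), -51), Pow(37802, -1))), -1) = Pow(Add(129, Mul(Mul(337, -51), Rational(1, 37802))), -1) = Pow(Add(129, Mul(-17187, Rational(1, 37802))), -1) = Pow(Add(129, Rational(-17187, 37802)), -1) = Pow(Rational(4859271, 37802), -1) = Rational(37802, 4859271)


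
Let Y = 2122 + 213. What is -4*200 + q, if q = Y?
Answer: 1535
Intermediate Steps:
Y = 2335
q = 2335
-4*200 + q = -4*200 + 2335 = -800 + 2335 = 1535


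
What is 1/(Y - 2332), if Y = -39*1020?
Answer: -1/42112 ≈ -2.3746e-5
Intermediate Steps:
Y = -39780
1/(Y - 2332) = 1/(-39780 - 2332) = 1/(-42112) = -1/42112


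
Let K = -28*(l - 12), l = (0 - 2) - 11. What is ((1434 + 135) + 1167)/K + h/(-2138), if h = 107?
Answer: 1443667/374150 ≈ 3.8585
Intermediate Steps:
l = -13 (l = -2 - 11 = -13)
K = 700 (K = -28*(-13 - 12) = -28*(-25) = 700)
((1434 + 135) + 1167)/K + h/(-2138) = ((1434 + 135) + 1167)/700 + 107/(-2138) = (1569 + 1167)*(1/700) + 107*(-1/2138) = 2736*(1/700) - 107/2138 = 684/175 - 107/2138 = 1443667/374150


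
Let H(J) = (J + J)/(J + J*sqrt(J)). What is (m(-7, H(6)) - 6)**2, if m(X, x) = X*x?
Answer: 1432/25 + 448*sqrt(6)/25 ≈ 101.17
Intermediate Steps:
H(J) = 2*J/(J + J**(3/2)) (H(J) = (2*J)/(J + J**(3/2)) = 2*J/(J + J**(3/2)))
(m(-7, H(6)) - 6)**2 = (-14*6/(6 + 6**(3/2)) - 6)**2 = (-14*6/(6 + 6*sqrt(6)) - 6)**2 = (-84/(6 + 6*sqrt(6)) - 6)**2 = (-6 - 84/(6 + 6*sqrt(6)))**2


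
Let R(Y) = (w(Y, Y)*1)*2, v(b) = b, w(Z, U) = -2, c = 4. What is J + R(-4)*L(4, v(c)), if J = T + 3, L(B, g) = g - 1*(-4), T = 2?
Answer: -27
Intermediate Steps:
L(B, g) = 4 + g (L(B, g) = g + 4 = 4 + g)
R(Y) = -4 (R(Y) = -2*1*2 = -2*2 = -4)
J = 5 (J = 2 + 3 = 5)
J + R(-4)*L(4, v(c)) = 5 - 4*(4 + 4) = 5 - 4*8 = 5 - 32 = -27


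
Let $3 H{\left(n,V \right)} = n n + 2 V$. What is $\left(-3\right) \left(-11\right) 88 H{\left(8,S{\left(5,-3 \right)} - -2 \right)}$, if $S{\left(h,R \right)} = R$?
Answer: $60016$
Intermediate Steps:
$H{\left(n,V \right)} = \frac{n^{2}}{3} + \frac{2 V}{3}$ ($H{\left(n,V \right)} = \frac{n n + 2 V}{3} = \frac{n^{2} + 2 V}{3} = \frac{n^{2}}{3} + \frac{2 V}{3}$)
$\left(-3\right) \left(-11\right) 88 H{\left(8,S{\left(5,-3 \right)} - -2 \right)} = \left(-3\right) \left(-11\right) 88 \left(\frac{8^{2}}{3} + \frac{2 \left(-3 - -2\right)}{3}\right) = 33 \cdot 88 \left(\frac{1}{3} \cdot 64 + \frac{2 \left(-3 + 2\right)}{3}\right) = 2904 \left(\frac{64}{3} + \frac{2}{3} \left(-1\right)\right) = 2904 \left(\frac{64}{3} - \frac{2}{3}\right) = 2904 \cdot \frac{62}{3} = 60016$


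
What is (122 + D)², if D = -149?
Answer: 729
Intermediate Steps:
(122 + D)² = (122 - 149)² = (-27)² = 729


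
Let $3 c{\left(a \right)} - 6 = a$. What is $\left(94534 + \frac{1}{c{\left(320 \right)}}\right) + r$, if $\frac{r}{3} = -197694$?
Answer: $- \frac{162526645}{326} \approx -4.9855 \cdot 10^{5}$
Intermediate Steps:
$r = -593082$ ($r = 3 \left(-197694\right) = -593082$)
$c{\left(a \right)} = 2 + \frac{a}{3}$
$\left(94534 + \frac{1}{c{\left(320 \right)}}\right) + r = \left(94534 + \frac{1}{2 + \frac{1}{3} \cdot 320}\right) - 593082 = \left(94534 + \frac{1}{2 + \frac{320}{3}}\right) - 593082 = \left(94534 + \frac{1}{\frac{326}{3}}\right) - 593082 = \left(94534 + \frac{3}{326}\right) - 593082 = \frac{30818087}{326} - 593082 = - \frac{162526645}{326}$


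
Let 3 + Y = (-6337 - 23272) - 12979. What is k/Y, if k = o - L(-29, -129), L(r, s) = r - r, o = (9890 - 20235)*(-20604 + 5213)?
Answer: -159219895/42591 ≈ -3738.3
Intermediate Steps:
o = 159219895 (o = -10345*(-15391) = 159219895)
L(r, s) = 0
Y = -42591 (Y = -3 + ((-6337 - 23272) - 12979) = -3 + (-29609 - 12979) = -3 - 42588 = -42591)
k = 159219895 (k = 159219895 - 1*0 = 159219895 + 0 = 159219895)
k/Y = 159219895/(-42591) = 159219895*(-1/42591) = -159219895/42591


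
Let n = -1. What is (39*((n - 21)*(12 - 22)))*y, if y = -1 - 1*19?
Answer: -171600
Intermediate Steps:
y = -20 (y = -1 - 19 = -20)
(39*((n - 21)*(12 - 22)))*y = (39*((-1 - 21)*(12 - 22)))*(-20) = (39*(-22*(-10)))*(-20) = (39*220)*(-20) = 8580*(-20) = -171600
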